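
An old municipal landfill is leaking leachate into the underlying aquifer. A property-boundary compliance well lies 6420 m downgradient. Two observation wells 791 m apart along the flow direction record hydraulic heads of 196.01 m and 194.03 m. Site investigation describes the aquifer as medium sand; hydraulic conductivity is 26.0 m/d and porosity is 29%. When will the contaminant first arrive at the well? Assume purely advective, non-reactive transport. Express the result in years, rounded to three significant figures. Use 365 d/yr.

Hydraulic gradient i = (196.01 − 194.03) / 791 = 1.98 / 791 = 0.002503
q = Ki = 26.0 × 0.002503 = 0.06508 m/d
v_s = q/n_e = 0.06508/0.29 = 0.2244 m/d
t = L / v = 6420 / 0.2244 = 28610 d
   = 28610 / 365 = 78.4 yr

78.4 years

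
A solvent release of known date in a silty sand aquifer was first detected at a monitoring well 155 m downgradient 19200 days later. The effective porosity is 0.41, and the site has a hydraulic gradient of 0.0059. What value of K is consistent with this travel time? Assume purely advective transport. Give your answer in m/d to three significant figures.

0.561 m/d

v = L / t = 155 / 19200 = 0.008073 m/d
K = v · n / i = 0.008073 × 0.41 / 0.0059 = 0.561 m/d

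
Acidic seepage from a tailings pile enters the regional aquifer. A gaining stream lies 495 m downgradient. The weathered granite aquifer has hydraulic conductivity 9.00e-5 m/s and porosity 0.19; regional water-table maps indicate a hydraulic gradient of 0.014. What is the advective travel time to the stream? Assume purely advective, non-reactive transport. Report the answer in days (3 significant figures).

864 days

K = 9.00e-5 m/s × 86400 s/d = 7.776 m/d
Darcy flux q = K·i = 7.776 × 0.014 = 0.1089 m/d
Average linear velocity = 0.1089 / 0.19 = 0.5730 m/d
t = L / v = 495 / 0.5730 = 863.9 d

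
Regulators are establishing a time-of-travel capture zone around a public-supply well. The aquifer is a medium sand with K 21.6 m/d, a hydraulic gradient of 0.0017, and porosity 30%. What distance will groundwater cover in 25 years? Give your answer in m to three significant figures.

1120 m

Darcy flux q = K·i = 21.6 × 0.0017 = 0.03672 m/d
Seepage velocity v = q / n = 0.03672 / 0.30 = 0.1224 m/d
T = 25 yr × 365 = 9125 d
L = v × T = 0.1224 × 9125 = 1117 m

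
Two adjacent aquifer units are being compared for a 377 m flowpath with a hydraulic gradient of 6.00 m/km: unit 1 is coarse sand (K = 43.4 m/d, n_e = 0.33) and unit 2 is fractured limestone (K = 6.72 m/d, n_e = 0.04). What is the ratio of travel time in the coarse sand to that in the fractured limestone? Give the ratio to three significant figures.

Unit 1 (coarse sand): v = 43.4×0.0060/0.33 = 0.7891 m/d, t = 377/0.7891 = 477.8 d
Unit 2 (fractured limestone): v = 6.72×0.0060/0.04 = 1.008 m/d, t = 377/1.008 = 374.0 d
t(coarse sand) / t(fractured limestone) = 477.8/374.0 = 1.28

1.28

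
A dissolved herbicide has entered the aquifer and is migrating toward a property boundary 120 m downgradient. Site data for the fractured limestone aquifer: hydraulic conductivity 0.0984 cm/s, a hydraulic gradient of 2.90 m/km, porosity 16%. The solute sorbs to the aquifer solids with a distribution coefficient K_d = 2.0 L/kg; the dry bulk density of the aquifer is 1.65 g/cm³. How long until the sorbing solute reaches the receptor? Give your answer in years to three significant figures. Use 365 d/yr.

4.61 years

K = 0.0984 cm/s × 864 = 85.02 m/d
Darcy flux q = K·i = 85.02 × 0.0029 = 0.2466 m/d
v_s = q/n_e = 0.2466/0.16 = 1.541 m/d
Retardation R = 1 + ρ_b·K_d/n = 1 + 1.65×2.0/0.16 = 21.63
Contaminant velocity v_c = v/R = 1.541/21.63 = 0.07126 m/d
t = L/v_c = 120/0.07126 = 1684 d
   = 1684/365 = 4.61 yr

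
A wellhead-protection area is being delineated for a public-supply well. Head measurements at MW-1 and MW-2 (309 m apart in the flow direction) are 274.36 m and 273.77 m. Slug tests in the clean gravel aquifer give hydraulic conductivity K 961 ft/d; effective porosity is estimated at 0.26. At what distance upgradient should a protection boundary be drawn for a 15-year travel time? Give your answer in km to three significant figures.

Hydraulic gradient i = (274.36 − 273.77) / 309 = 0.59 / 309 = 0.001909
K = 961 ft/d × 0.3048 = 292.9 m/d
Darcy flux q = K·i = 292.9 × 0.001909 = 0.5593 m/d
v = Ki/n = 292.9·0.001909/0.26 = 2.151 m/d
T = 15 yr × 365 = 5475 d
L = v × T = 2.151 × 5475 = 11780 m
   = 11.8 km

11.8 km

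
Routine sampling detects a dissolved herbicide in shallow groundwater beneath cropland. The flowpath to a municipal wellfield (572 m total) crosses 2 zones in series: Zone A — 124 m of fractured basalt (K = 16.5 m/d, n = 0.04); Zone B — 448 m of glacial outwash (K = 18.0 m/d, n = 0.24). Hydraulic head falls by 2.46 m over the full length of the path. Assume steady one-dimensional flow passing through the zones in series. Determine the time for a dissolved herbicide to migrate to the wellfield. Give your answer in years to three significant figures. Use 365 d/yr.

Steady 1-D flow in series ⇒ the Darcy flux q is identical in every zone and the zone head losses add (resistances L/K in series).
Σ(L/K) = 124/16.5 + 448/18.0 = 7.515 + 24.89 = 32.40 d
q = ΔH / Σ(L/K) = 2.46 / 32.40 = 0.07592 m/d (same in every zone)
Zone A: v = q/n = 0.07592/0.04 = 1.898 m/d → t_A = 124/1.898 = 65.33 d
Zone B: v = q/n = 0.07592/0.24 = 0.3163 m/d → t_B = 448/0.3163 = 1416 d
Total t = 65.33 + 1416 = 1482 d
   = 1482 / 365 = 4.06 yr

4.06 years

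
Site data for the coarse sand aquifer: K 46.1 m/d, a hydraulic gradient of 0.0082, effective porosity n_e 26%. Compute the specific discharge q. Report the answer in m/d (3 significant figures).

q = Ki = 46.1 × 0.0082 = 0.3780 m/d

0.378 m/d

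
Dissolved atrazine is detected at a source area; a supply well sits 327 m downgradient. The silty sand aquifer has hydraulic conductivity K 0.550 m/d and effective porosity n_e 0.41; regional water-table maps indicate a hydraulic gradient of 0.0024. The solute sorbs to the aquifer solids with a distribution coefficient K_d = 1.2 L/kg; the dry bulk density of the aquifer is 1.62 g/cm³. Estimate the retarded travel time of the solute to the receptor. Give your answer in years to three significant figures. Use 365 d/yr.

1600 years

Darcy flux q = K·i = 0.550 × 0.0024 = 0.001320 m/d
Seepage velocity v = q / n = 0.001320 / 0.41 = 0.003220 m/d
Retardation R = 1 + ρ_b·K_d/n = 1 + 1.62×1.2/0.41 = 5.741
Contaminant velocity v_c = v/R = 0.003220/5.741 = 5.607e-4 m/d
t = L/v_c = 327/5.607e-4 = 583100 d
   = 583100/365 = 1600 yr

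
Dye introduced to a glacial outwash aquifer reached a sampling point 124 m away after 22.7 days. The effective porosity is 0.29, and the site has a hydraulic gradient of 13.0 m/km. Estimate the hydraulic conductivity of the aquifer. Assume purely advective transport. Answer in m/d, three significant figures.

v = L / t = 124 / 22.7 = 5.463 m/d
K = v · n / i = 5.463 × 0.29 / 0.013 = 122 m/d

122 m/d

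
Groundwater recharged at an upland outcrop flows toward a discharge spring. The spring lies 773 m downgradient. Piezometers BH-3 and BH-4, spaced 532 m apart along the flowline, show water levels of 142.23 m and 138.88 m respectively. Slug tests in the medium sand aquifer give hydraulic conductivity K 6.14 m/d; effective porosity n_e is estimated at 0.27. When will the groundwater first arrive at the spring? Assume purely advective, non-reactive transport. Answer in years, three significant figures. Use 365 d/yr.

Hydraulic gradient i = (142.23 − 138.88) / 532 = 3.35 / 532 = 0.006297
Specific discharge q = 6.14 × 0.006297 = 0.03866 m/d
Seepage velocity v = q / n = 0.03866 / 0.27 = 0.1432 m/d
t = L / v = 773 / 0.1432 = 5398 d
   = 5398 / 365 = 14.8 yr

14.8 years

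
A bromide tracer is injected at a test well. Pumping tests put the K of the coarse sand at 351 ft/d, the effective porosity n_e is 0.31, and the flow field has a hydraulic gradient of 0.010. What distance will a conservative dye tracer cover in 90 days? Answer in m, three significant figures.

311 m

K = 351 ft/d × 0.3048 = 107.0 m/d
Darcy flux q = K·i = 107.0 × 0.010 = 1.070 m/d
v = Ki/n = 107.0·0.010/0.31 = 3.451 m/d
L = v × T = 3.451 × 90 = 310.6 m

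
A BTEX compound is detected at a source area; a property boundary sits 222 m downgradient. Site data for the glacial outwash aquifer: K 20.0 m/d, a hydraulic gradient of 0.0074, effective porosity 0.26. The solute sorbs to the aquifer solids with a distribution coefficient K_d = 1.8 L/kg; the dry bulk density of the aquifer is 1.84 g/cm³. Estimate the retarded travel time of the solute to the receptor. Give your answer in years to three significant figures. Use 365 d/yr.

Darcy flux q = K·i = 20.0 × 0.0074 = 0.1480 m/d
Average linear velocity = 0.1480 / 0.26 = 0.5692 m/d
Retardation R = 1 + ρ_b·K_d/n = 1 + 1.84×1.8/0.26 = 13.74
Contaminant velocity v_c = v/R = 0.5692/13.74 = 0.04143 m/d
t = L/v_c = 222/0.04143 = 5358 d
   = 5358/365 = 14.7 yr

14.7 years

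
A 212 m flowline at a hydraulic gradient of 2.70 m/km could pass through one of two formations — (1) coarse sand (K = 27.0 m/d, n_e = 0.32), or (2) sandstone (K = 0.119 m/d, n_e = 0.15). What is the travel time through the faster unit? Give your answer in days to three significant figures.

931 days

Unit 1 (coarse sand): v = 27.0×0.0027/0.32 = 0.2278 m/d, t = 212/0.2278 = 930.6 d
Unit 2 (sandstone): v = 0.119×0.0027/0.15 = 0.002142 m/d, t = 212/0.002142 = 98970 d
Faster unit: t = 931 d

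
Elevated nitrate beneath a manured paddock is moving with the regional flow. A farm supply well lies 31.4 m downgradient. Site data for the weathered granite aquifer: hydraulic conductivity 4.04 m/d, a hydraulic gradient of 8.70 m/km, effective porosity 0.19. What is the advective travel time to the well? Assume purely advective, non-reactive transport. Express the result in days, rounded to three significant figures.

170 days

q = Ki = 4.04 × 0.0087 = 0.03515 m/d
v_s = q/n_e = 0.03515/0.19 = 0.1850 m/d
t = L / v = 31.4 / 0.1850 = 169.7 d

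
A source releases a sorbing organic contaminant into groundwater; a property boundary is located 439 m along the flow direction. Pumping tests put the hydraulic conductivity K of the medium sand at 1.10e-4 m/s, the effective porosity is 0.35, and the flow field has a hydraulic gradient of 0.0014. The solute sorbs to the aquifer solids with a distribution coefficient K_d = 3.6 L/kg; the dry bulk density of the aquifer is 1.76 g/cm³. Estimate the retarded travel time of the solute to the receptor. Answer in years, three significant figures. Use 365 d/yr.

604 years

K = 1.10e-4 m/s × 86400 s/d = 9.504 m/d
Darcy flux q = K·i = 9.504 × 0.0014 = 0.01331 m/d
v = Ki/n = 9.504·0.0014/0.35 = 0.03802 m/d
Retardation R = 1 + ρ_b·K_d/n = 1 + 1.76×3.6/0.35 = 19.10
Contaminant velocity v_c = v/R = 0.03802/19.10 = 0.001990 m/d
t = L/v_c = 439/0.001990 = 220600 d
   = 220600/365 = 604 yr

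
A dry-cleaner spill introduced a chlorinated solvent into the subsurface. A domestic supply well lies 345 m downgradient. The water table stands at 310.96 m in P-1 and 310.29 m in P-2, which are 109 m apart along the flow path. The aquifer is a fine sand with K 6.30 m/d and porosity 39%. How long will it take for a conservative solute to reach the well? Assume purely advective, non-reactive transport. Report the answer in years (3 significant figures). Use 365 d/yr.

9.52 years

Hydraulic gradient i = (310.96 − 310.29) / 109 = 0.67 / 109 = 0.006147
q = Ki = 6.30 × 0.006147 = 0.03872 m/d
v_s = q/n_e = 0.03872/0.39 = 0.09929 m/d
t = L / v = 345 / 0.09929 = 3475 d
   = 3475 / 365 = 9.52 yr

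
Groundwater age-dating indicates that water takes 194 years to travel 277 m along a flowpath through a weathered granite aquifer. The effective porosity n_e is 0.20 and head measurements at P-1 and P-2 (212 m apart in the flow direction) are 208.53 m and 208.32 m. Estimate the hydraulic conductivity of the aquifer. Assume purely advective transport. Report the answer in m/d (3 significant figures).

0.790 m/d

Hydraulic gradient i = (208.53 − 208.32) / 212 = 0.21 / 212 = 9.906e-4
t = 194 years = 70810 d
v = L / t = 277 / 70810 = 0.003912 m/d
K = v · n / i = 0.003912 × 0.20 / 9.906e-4 = 0.790 m/d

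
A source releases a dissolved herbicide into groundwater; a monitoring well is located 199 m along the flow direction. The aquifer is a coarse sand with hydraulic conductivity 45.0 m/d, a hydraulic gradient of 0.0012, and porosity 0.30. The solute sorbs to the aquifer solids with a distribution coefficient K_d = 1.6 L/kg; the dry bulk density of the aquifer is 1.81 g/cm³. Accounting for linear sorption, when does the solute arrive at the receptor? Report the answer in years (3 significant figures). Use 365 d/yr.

32.3 years

Darcy flux q = K·i = 45.0 × 0.0012 = 0.05400 m/d
v = Ki/n = 45.0·0.0012/0.30 = 0.1800 m/d
Retardation R = 1 + ρ_b·K_d/n = 1 + 1.81×1.6/0.30 = 10.65
Contaminant velocity v_c = v/R = 0.1800/10.65 = 0.01690 m/d
t = L/v_c = 199/0.01690 = 11780 d
   = 11780/365 = 32.3 yr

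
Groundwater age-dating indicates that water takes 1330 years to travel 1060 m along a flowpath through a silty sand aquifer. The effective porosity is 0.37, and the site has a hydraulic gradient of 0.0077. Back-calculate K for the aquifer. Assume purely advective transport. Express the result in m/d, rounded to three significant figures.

t = 1330 years = 485500 d
v = L / t = 1060 / 485500 = 0.002184 m/d
K = v · n / i = 0.002184 × 0.37 / 0.0077 = 0.105 m/d

0.105 m/d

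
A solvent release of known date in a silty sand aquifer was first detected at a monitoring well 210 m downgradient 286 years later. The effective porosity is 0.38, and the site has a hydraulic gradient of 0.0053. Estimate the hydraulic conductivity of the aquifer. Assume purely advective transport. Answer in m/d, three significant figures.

t = 286 years = 104400 d
v = L / t = 210 / 104400 = 0.002012 m/d
K = v · n / i = 0.002012 × 0.38 / 0.0053 = 0.144 m/d

0.144 m/d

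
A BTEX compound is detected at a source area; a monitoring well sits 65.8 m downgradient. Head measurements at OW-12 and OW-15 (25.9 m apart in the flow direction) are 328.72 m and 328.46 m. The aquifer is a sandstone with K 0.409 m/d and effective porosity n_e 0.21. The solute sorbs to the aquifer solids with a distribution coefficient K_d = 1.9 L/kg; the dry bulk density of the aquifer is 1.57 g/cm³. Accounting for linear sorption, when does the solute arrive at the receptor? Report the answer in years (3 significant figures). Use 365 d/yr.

Hydraulic gradient i = (328.72 − 328.46) / 25.9 = 0.26 / 25.9 = 0.01004
Specific discharge q = 0.409 × 0.01004 = 0.004106 m/d
Seepage velocity v = q / n = 0.004106 / 0.21 = 0.01955 m/d
Retardation R = 1 + ρ_b·K_d/n = 1 + 1.57×1.9/0.21 = 15.20
Contaminant velocity v_c = v/R = 0.01955/15.20 = 0.001286 m/d
t = L/v_c = 65.8/0.001286 = 51170 d
   = 51170/365 = 140 yr

140 years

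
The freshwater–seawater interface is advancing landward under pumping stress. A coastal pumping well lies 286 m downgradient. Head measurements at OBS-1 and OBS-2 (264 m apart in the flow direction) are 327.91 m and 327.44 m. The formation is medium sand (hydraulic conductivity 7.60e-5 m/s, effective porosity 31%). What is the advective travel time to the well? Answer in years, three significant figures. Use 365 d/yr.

20.8 years

Hydraulic gradient i = (327.91 − 327.44) / 264 = 0.47 / 264 = 0.001780
K = 7.60e-5 m/s × 86400 s/d = 6.566 m/d
Darcy flux q = K·i = 6.566 × 0.001780 = 0.01169 m/d
v = Ki/n = 6.566·0.001780/0.31 = 0.03771 m/d
t = L / v = 286 / 0.03771 = 7584 d
   = 7584 / 365 = 20.8 yr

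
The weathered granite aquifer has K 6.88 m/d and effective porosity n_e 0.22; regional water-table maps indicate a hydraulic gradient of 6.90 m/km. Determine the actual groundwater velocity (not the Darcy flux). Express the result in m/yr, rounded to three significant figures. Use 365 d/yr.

78.8 m/yr

Specific discharge q = 6.88 × 0.0069 = 0.04747 m/d
v_s = q/n_e = 0.04747/0.22 = 0.2158 m/d
   = 0.2158 × 365 = 78.8 m/yr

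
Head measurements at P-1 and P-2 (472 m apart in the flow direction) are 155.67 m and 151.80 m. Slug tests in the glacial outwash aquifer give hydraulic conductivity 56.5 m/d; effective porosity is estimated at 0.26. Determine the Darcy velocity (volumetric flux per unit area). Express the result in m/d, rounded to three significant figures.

Hydraulic gradient i = (155.67 − 151.80) / 472 = 3.87 / 472 = 0.008199
Specific discharge q = 56.5 × 0.008199 = 0.4633 m/d

0.463 m/d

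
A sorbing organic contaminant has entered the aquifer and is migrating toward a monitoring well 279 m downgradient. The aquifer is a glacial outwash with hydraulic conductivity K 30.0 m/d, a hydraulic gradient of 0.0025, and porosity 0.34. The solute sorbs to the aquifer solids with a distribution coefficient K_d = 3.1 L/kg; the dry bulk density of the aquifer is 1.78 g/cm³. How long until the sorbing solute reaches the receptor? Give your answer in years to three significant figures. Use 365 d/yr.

Specific discharge q = 30.0 × 0.0025 = 0.07500 m/d
v = Ki/n = 30.0·0.0025/0.34 = 0.2206 m/d
Retardation R = 1 + ρ_b·K_d/n = 1 + 1.78×3.1/0.34 = 17.23
Contaminant velocity v_c = v/R = 0.2206/17.23 = 0.01280 m/d
t = L/v_c = 279/0.01280 = 21790 d
   = 21790/365 = 59.7 yr

59.7 years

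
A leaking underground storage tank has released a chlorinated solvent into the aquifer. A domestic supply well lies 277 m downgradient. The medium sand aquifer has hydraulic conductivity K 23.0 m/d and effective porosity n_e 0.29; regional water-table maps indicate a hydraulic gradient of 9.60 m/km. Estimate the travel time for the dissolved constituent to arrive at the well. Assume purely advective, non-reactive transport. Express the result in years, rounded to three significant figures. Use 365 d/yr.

0.997 years

Specific discharge q = 23.0 × 0.0096 = 0.2208 m/d
Seepage velocity v = q / n = 0.2208 / 0.29 = 0.7614 m/d
t = L / v = 277 / 0.7614 = 363.8 d
   = 363.8 / 365 = 0.997 yr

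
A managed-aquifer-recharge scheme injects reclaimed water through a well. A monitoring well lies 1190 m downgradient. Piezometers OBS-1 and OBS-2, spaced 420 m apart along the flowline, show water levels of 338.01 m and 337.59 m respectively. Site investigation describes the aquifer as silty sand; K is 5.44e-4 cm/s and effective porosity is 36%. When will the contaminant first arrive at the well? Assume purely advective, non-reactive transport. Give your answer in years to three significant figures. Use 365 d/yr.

Hydraulic gradient i = (338.01 − 337.59) / 420 = 0.42 / 420 = 0.001000
K = 5.44e-4 cm/s × 864 = 0.4700 m/d
Darcy flux q = K·i = 0.4700 × 0.001000 = 4.700e-4 m/d
v_s = q/n_e = 4.700e-4/0.36 = 0.001306 m/d
t = L / v = 1190 / 0.001306 = 911500 d
   = 911500 / 365 = 2500 yr

2500 years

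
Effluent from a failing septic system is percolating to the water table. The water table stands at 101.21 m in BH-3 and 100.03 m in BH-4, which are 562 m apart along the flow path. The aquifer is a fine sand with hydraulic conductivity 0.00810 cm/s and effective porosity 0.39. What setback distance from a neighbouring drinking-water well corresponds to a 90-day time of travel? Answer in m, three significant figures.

Hydraulic gradient i = (101.21 − 100.03) / 562 = 1.18 / 562 = 0.002100
K = 0.00810 cm/s × 864 = 6.998 m/d
Specific discharge q = 6.998 × 0.002100 = 0.01469 m/d
v_s = q/n_e = 0.01469/0.39 = 0.03768 m/d
L = v × T = 0.03768 × 90 = 3.391 m

3.39 m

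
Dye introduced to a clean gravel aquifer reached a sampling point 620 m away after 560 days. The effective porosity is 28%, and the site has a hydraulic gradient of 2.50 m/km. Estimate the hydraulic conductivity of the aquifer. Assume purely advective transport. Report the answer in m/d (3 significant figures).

124 m/d

v = L / t = 620 / 560 = 1.107 m/d
K = v · n / i = 1.107 × 0.28 / 0.0025 = 124 m/d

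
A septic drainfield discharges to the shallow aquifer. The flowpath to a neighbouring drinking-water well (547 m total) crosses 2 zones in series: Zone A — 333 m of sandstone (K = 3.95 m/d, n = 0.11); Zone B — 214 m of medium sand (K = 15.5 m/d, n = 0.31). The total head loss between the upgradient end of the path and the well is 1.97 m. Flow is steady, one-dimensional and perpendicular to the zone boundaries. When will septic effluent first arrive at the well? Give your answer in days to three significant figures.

5130 days

Continuity: the same q passes through each zone, so ΔH = q·Σ(L_j/K_j) — the zones act as resistances in series.
Σ(L/K) = 333/3.95 + 214/15.5 = 84.30 + 13.81 = 98.11 d
q = ΔH / Σ(L/K) = 1.97 / 98.11 = 0.02008 m/d (same in every zone)
Zone A: v = q/n = 0.02008/0.11 = 0.1825 m/d → t_A = 333/0.1825 = 1824 d
Zone B: v = q/n = 0.02008/0.31 = 0.06477 m/d → t_B = 214/0.06477 = 3304 d
Total t = 1824 + 3304 = 5128 d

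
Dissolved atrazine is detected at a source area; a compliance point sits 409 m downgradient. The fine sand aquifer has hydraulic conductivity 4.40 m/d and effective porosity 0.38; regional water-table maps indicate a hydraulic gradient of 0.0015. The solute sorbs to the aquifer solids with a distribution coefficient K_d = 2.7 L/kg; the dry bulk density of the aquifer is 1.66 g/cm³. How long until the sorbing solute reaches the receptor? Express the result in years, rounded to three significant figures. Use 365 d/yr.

Specific discharge q = 4.40 × 0.0015 = 0.006600 m/d
Average linear velocity = 0.006600 / 0.38 = 0.01737 m/d
Retardation R = 1 + ρ_b·K_d/n = 1 + 1.66×2.7/0.38 = 12.79
Contaminant velocity v_c = v/R = 0.01737/12.79 = 0.001357 m/d
t = L/v_c = 409/0.001357 = 301300 d
   = 301300/365 = 825 yr

825 years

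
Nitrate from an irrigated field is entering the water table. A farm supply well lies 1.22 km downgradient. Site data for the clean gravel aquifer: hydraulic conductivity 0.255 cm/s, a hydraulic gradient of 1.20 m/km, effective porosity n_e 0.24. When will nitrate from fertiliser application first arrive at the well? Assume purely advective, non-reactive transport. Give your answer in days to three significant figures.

1110 days

K = 0.255 cm/s × 864 = 220.3 m/d
q = Ki = 220.3 × 0.0012 = 0.2644 m/d
Seepage velocity v = q / n = 0.2644 / 0.24 = 1.102 m/d
L = 1.22 km = 1220 m
t = L / v = 1220 / 1.102 = 1107 d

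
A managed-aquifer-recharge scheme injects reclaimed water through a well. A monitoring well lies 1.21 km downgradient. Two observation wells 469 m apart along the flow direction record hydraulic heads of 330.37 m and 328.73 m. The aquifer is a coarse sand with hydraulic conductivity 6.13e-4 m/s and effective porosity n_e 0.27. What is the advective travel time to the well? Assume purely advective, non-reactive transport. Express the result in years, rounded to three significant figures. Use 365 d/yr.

4.83 years

Hydraulic gradient i = (330.37 − 328.73) / 469 = 1.64 / 469 = 0.003497
K = 6.13e-4 m/s × 86400 s/d = 52.96 m/d
q = Ki = 52.96 × 0.003497 = 0.1852 m/d
v = Ki/n = 52.96·0.003497/0.27 = 0.6859 m/d
L = 1.21 km = 1210 m
t = L / v = 1210 / 0.6859 = 1764 d
   = 1764 / 365 = 4.83 yr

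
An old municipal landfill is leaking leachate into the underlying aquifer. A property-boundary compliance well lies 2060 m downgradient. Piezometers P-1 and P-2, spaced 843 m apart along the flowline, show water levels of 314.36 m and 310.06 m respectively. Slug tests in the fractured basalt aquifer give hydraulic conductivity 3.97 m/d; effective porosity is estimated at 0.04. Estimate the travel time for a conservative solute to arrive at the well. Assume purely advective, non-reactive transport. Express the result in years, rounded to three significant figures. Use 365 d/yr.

Hydraulic gradient i = (314.36 − 310.06) / 843 = 4.30 / 843 = 0.005101
Darcy flux q = K·i = 3.97 × 0.005101 = 0.02025 m/d
v_s = q/n_e = 0.02025/0.04 = 0.5063 m/d
t = L / v = 2060 / 0.5063 = 4069 d
   = 4069 / 365 = 11.1 yr

11.1 years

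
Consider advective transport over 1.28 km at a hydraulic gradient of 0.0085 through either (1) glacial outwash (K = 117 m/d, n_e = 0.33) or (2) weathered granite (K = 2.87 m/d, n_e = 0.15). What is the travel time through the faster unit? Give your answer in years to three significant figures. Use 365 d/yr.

Unit 1 (glacial outwash): v = 117×0.0085/0.33 = 3.014 m/d, t = 1280/3.014 = 424.7 d
Unit 2 (weathered granite): v = 2.87×0.0085/0.15 = 0.1626 m/d, t = 1280/0.1626 = 7870 d
Faster: 424.7 d / 365 = 1.16 yr

1.16 years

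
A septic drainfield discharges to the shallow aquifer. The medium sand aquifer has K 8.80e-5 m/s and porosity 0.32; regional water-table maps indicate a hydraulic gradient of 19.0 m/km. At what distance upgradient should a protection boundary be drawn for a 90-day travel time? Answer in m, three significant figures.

40.6 m

K = 8.80e-5 m/s × 86400 s/d = 7.603 m/d
Specific discharge q = 7.603 × 0.019 = 0.1445 m/d
v_s = q/n_e = 0.1445/0.32 = 0.4514 m/d
L = v × T = 0.4514 × 90 = 40.63 m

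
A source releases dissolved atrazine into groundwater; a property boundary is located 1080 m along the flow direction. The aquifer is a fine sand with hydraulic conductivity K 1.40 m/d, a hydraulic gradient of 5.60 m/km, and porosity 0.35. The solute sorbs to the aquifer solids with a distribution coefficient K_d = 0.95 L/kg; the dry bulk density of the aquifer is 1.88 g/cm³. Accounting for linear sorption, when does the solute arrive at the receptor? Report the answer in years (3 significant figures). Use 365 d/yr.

q = Ki = 1.40 × 0.0056 = 0.007840 m/d
Average linear velocity = 0.007840 / 0.35 = 0.02240 m/d
Retardation R = 1 + ρ_b·K_d/n = 1 + 1.88×0.95/0.35 = 6.103
Contaminant velocity v_c = v/R = 0.02240/6.103 = 0.003670 m/d
t = L/v_c = 1080/0.003670 = 294200 d
   = 294200/365 = 806 yr

806 years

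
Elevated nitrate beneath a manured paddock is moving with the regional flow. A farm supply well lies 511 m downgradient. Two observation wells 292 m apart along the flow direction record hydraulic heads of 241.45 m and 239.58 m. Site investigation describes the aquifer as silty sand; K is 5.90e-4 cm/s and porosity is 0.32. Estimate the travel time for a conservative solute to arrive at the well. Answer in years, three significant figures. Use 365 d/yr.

Hydraulic gradient i = (241.45 − 239.58) / 292 = 1.87 / 292 = 0.006404
K = 5.90e-4 cm/s × 864 = 0.5098 m/d
q = Ki = 0.5098 × 0.006404 = 0.003265 m/d
Average linear velocity = 0.003265 / 0.32 = 0.01020 m/d
t = L / v = 511 / 0.01020 = 50090 d
   = 50090 / 365 = 137 yr

137 years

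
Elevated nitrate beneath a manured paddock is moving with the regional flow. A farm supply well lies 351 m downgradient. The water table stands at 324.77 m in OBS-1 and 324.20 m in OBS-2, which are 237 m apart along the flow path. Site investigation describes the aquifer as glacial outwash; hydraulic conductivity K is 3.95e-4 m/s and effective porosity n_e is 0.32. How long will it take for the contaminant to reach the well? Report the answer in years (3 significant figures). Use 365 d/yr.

3.75 years

Hydraulic gradient i = (324.77 − 324.20) / 237 = 0.57 / 237 = 0.002405
K = 3.95e-4 m/s × 86400 s/d = 34.13 m/d
q = Ki = 34.13 × 0.002405 = 0.08208 m/d
Seepage velocity v = q / n = 0.08208 / 0.32 = 0.2565 m/d
t = L / v = 351 / 0.2565 = 1368 d
   = 1368 / 365 = 3.75 yr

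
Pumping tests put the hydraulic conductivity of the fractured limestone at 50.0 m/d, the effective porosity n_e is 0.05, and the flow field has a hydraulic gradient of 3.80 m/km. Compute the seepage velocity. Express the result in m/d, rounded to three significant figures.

Specific discharge q = 50.0 × 0.0038 = 0.1900 m/d
v = Ki/n = 50.0·0.0038/0.05 = 3.800 m/d

3.80 m/d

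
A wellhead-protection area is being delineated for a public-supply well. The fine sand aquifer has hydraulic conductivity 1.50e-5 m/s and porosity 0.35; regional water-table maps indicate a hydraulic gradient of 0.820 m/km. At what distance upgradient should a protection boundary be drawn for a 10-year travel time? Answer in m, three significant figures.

K = 1.50e-5 m/s × 86400 s/d = 1.296 m/d
Darcy flux q = K·i = 1.296 × 8.2e-4 = 0.001063 m/d
v_s = q/n_e = 0.001063/0.35 = 0.003036 m/d
T = 10 yr × 365 = 3650 d
L = v × T = 0.003036 × 3650 = 11.08 m

11.1 m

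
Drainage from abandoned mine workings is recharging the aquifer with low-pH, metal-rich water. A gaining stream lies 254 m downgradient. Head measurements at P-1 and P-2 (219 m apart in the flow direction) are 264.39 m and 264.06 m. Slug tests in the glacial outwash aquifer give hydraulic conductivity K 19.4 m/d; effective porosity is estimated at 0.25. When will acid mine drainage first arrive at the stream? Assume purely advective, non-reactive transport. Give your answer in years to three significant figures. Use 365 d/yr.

Hydraulic gradient i = (264.39 − 264.06) / 219 = 0.33 / 219 = 0.001507
q = Ki = 19.4 × 0.001507 = 0.02923 m/d
Average linear velocity = 0.02923 / 0.25 = 0.1169 m/d
t = L / v = 254 / 0.1169 = 2172 d
   = 2172 / 365 = 5.95 yr

5.95 years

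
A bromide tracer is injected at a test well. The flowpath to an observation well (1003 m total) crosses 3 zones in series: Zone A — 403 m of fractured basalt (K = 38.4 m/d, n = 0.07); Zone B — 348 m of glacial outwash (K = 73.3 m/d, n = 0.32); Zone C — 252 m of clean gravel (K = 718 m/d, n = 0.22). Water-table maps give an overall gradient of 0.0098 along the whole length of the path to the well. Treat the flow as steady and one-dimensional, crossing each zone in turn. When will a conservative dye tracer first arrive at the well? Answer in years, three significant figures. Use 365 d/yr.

0.848 years

Continuity: the same q passes through each zone, so ΔH = q·Σ(L_j/K_j) — the zones act as resistances in series.
Σ(L/K) = 403/38.4 + 348/73.3 + 252/718 = 10.49 + 4.748 + 0.3510 = 15.59 d
K_eq = L_total / Σ(L/K) = 1003 / 15.59 = 64.32 m/d
q = K_eq · i = 64.32 × 0.0098 = 0.6304 m/d (same in every zone)
Zone A: v = q/n = 0.6304/0.07 = 9.005 m/d → t_A = 403/9.005 = 44.75 d
Zone B: v = q/n = 0.6304/0.32 = 1.970 m/d → t_B = 348/1.970 = 176.7 d
Zone C: v = q/n = 0.6304/0.22 = 2.865 m/d → t_C = 252/2.865 = 87.95 d
Total t = 44.75 + 176.7 + 87.95 = 309.4 d
   = 309.4 / 365 = 0.848 yr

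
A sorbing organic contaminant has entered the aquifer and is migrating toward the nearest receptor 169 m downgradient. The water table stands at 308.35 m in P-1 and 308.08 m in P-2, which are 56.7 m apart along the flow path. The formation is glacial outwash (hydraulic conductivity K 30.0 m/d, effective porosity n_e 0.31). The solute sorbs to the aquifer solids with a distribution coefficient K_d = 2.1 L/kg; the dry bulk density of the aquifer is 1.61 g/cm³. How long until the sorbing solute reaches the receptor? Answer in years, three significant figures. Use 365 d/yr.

12.0 years

Hydraulic gradient i = (308.35 − 308.08) / 56.7 = 0.27 / 56.7 = 0.004762
Specific discharge q = 30.0 × 0.004762 = 0.1429 m/d
Seepage velocity v = q / n = 0.1429 / 0.31 = 0.4608 m/d
Retardation R = 1 + ρ_b·K_d/n = 1 + 1.61×2.1/0.31 = 11.91
Contaminant velocity v_c = v/R = 0.4608/11.91 = 0.03870 m/d
t = L/v_c = 169/0.03870 = 4366 d
   = 4366/365 = 12.0 yr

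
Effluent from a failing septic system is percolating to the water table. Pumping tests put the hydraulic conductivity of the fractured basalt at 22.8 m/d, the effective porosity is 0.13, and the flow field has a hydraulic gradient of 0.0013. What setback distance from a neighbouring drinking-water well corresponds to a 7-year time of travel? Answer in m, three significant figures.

583 m

Darcy flux q = K·i = 22.8 × 0.0013 = 0.02964 m/d
v = Ki/n = 22.8·0.0013/0.13 = 0.2280 m/d
T = 7 yr × 365 = 2555 d
L = v × T = 0.2280 × 2555 = 582.5 m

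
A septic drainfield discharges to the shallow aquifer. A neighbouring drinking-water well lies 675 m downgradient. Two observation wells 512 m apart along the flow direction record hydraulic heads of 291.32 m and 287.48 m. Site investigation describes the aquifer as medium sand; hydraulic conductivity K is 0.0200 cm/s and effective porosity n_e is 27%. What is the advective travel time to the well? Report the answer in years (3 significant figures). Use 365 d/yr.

Hydraulic gradient i = (291.32 − 287.48) / 512 = 3.84 / 512 = 0.007500
K = 0.0200 cm/s × 864 = 17.28 m/d
Darcy flux q = K·i = 17.28 × 0.007500 = 0.1296 m/d
Average linear velocity = 0.1296 / 0.27 = 0.4800 m/d
t = L / v = 675 / 0.4800 = 1406 d
   = 1406 / 365 = 3.85 yr

3.85 years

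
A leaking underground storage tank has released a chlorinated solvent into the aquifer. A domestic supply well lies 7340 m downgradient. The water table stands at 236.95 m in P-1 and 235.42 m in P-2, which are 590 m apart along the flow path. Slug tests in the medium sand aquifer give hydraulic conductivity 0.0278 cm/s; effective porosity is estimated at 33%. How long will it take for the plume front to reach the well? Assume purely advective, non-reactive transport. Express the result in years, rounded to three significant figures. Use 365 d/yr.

107 years

Hydraulic gradient i = (236.95 − 235.42) / 590 = 1.53 / 590 = 0.002593
K = 0.0278 cm/s × 864 = 24.02 m/d
Specific discharge q = 24.02 × 0.002593 = 0.06229 m/d
Seepage velocity v = q / n = 0.06229 / 0.33 = 0.1887 m/d
t = L / v = 7340 / 0.1887 = 38890 d
   = 38890 / 365 = 107 yr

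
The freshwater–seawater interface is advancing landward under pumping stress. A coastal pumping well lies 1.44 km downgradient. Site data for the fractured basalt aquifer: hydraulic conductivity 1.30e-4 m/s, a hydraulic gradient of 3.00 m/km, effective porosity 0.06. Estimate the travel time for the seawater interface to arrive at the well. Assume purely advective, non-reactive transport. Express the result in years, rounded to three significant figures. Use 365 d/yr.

7.02 years

K = 1.30e-4 m/s × 86400 s/d = 11.23 m/d
Darcy flux q = K·i = 11.23 × 0.0030 = 0.03370 m/d
Average linear velocity = 0.03370 / 0.06 = 0.5616 m/d
L = 1.44 km = 1440 m
t = L / v = 1440 / 0.5616 = 2564 d
   = 2564 / 365 = 7.02 yr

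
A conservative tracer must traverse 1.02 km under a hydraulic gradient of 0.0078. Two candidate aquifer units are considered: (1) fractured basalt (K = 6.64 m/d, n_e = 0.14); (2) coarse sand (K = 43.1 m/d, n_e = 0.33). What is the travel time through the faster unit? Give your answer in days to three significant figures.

Unit 1 (fractured basalt): v = 6.64×0.0078/0.14 = 0.3699 m/d, t = 1020/0.3699 = 2757 d
Unit 2 (coarse sand): v = 43.1×0.0078/0.33 = 1.019 m/d, t = 1020/1.019 = 1001 d
Faster unit: t = 1000 d

1000 days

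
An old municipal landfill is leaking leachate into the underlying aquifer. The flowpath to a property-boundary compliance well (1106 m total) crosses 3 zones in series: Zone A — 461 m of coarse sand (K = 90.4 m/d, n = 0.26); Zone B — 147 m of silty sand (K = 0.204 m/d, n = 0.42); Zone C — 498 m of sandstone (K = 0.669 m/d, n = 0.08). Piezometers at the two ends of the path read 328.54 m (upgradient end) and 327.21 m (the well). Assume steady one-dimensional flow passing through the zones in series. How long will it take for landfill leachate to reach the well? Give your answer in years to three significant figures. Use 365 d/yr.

Total head drop ΔH = 328.54 − 327.21 = 1.33 m
Continuity: the same q passes through each zone, so ΔH = q·Σ(L_j/K_j) — the zones act as resistances in series.
Σ(L/K) = 461/90.4 + 147/0.204 + 498/0.669 = 5.100 + 720.6 + 744.4 = 1470 d
q = ΔH / Σ(L/K) = 1.33 / 1470 = 9.047e-4 m/d (same in every zone)
Zone A: v = q/n = 9.047e-4/0.26 = 0.003480 m/d → t_A = 461/0.003480 = 132500 d
Zone B: v = q/n = 9.047e-4/0.42 = 0.002154 m/d → t_B = 147/0.002154 = 68240 d
Zone C: v = q/n = 9.047e-4/0.08 = 0.01131 m/d → t_C = 498/0.01131 = 44040 d
Total t = 132500 + 68240 + 44040 = 244800 d
   = 244800 / 365 = 671 yr

671 years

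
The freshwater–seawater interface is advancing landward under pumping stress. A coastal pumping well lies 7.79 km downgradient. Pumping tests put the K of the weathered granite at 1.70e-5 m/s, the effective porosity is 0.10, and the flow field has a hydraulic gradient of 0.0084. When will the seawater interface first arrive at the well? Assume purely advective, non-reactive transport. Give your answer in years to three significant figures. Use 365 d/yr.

K = 1.70e-5 m/s × 86400 s/d = 1.469 m/d
Specific discharge q = 1.469 × 0.0084 = 0.01234 m/d
v_s = q/n_e = 0.01234/0.10 = 0.1234 m/d
L = 7.79 km = 7790 m
t = L / v = 7790 / 0.1234 = 63140 d
   = 63140 / 365 = 173 yr

173 years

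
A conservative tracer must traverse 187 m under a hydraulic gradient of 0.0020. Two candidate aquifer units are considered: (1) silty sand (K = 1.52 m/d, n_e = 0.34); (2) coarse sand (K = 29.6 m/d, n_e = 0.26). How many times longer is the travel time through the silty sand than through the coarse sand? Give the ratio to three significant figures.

Unit 1 (silty sand): v = 1.52×0.0020/0.34 = 0.008941 m/d, t = 187/0.008941 = 20910 d
Unit 2 (coarse sand): v = 29.6×0.0020/0.26 = 0.2277 m/d, t = 187/0.2277 = 821.3 d
t(silty sand) / t(coarse sand) = 20910/821.3 = 25.5

25.5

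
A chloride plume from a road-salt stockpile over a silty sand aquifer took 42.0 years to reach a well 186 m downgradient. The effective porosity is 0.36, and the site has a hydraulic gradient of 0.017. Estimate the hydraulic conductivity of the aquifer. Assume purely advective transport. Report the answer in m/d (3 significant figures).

t = 42.0 years = 15330 d
v = L / t = 186 / 15330 = 0.01213 m/d
K = v · n / i = 0.01213 × 0.36 / 0.017 = 0.257 m/d

0.257 m/d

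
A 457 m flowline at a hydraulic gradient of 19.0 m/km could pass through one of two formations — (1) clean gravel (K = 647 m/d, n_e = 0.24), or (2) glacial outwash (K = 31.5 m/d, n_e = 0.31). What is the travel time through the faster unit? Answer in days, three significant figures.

Unit 1 (clean gravel): v = 647×0.019/0.24 = 51.22 m/d, t = 457/51.22 = 8.922 d
Unit 2 (glacial outwash): v = 31.5×0.019/0.31 = 1.931 m/d, t = 457/1.931 = 236.7 d
Faster unit: t = 8.92 d

8.92 days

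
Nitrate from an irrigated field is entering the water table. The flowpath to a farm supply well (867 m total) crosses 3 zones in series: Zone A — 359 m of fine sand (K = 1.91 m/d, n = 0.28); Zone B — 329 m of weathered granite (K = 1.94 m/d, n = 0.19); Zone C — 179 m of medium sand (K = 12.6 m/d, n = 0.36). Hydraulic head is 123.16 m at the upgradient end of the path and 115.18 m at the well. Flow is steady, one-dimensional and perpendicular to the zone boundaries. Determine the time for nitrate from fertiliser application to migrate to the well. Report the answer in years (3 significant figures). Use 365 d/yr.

Total head drop ΔH = 123.16 − 115.18 = 7.98 m
Continuity: the same q passes through each zone, so ΔH = q·Σ(L_j/K_j) — the zones act as resistances in series.
Σ(L/K) = 359/1.91 + 329/1.94 + 179/12.6 = 188.0 + 169.6 + 14.21 = 371.8 d
q = ΔH / Σ(L/K) = 7.98 / 371.8 = 0.02147 m/d (same in every zone)
Zone A: v = q/n = 0.02147/0.28 = 0.07666 m/d → t_A = 359/0.07666 = 4683 d
Zone B: v = q/n = 0.02147/0.19 = 0.1130 m/d → t_B = 329/0.1130 = 2912 d
Zone C: v = q/n = 0.02147/0.36 = 0.05963 m/d → t_C = 179/0.05963 = 3002 d
Total t = 4683 + 2912 + 3002 = 10600 d
   = 10600 / 365 = 29.0 yr

29.0 years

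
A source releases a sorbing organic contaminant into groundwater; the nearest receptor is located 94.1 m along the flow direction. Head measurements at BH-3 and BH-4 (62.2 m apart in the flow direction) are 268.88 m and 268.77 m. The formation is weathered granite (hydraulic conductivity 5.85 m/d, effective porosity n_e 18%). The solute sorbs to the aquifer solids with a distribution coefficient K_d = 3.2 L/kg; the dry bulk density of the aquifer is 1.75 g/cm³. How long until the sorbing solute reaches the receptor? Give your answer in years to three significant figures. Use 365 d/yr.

144 years

Hydraulic gradient i = (268.88 − 268.77) / 62.2 = 0.11 / 62.2 = 0.001768
q = Ki = 5.85 × 0.001768 = 0.01035 m/d
v_s = q/n_e = 0.01035/0.18 = 0.05748 m/d
Retardation R = 1 + ρ_b·K_d/n = 1 + 1.75×3.2/0.18 = 32.11
Contaminant velocity v_c = v/R = 0.05748/32.11 = 0.001790 m/d
t = L/v_c = 94.1/0.001790 = 52570 d
   = 52570/365 = 144 yr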